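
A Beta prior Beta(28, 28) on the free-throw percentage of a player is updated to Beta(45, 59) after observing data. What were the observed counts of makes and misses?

Beta is conjugate to the binomial likelihood: posterior = Beta(a+s, b+f).
Match parameters: s=45−28=17, f=59−28=31.

17 makes and 31 misses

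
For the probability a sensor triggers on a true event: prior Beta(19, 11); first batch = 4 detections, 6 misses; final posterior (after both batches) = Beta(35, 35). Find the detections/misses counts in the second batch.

Because Beta–binomial updating is additive in the counts, the combined data contributed (α_post−α_prior, β_post−β_prior) successes and failures.
Total across both batches: 35−19=16 detections, 35−11=24 misses.
Subtract the first batch: 16−4=12 detections and 24−6=18 misses.

12 detections and 18 misses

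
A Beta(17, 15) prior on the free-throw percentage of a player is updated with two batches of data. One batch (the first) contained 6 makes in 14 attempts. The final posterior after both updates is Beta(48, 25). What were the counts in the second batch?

25 makes and 2 misses

Because Beta–binomial updating is additive in the counts, the combined data contributed (α_post−α_prior, β_post−β_prior) successes and failures.
Total across both batches: 48−17=31 makes, 25−15=10 misses.
Subtract the first batch: 31−6=25 makes and 10−8=2 misses.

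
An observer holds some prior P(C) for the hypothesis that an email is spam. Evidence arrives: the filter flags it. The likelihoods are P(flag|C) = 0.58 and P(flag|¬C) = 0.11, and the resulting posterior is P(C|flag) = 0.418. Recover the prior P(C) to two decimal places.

Bayes' rule in odds form gives O(C|E) = O(C)·[P(E|C)/P(E|¬C)], hence O(C) = O(C|E)/LR.
Posterior odds = 0.418/(1−0.418) = 0.7182. LR = 0.58/0.11 = 5.2727.
Prior odds = 0.7182/5.2727 = 0.1362, so P(C) = 0.1362/(1+0.1362) ≈ 0.12.

P(C) = 0.12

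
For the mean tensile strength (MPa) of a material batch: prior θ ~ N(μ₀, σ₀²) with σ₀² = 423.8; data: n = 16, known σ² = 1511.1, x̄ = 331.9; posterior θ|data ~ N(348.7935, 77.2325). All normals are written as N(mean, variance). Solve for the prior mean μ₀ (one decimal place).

With known observation variance, the Normal–Normal posterior has precision τ_n = τ₀ + n/σ² and mean μ_n = (τ₀μ₀ + (n/σ²)x̄)/τ_n.
Here τ₀ = 1/423.8 = 0.002360 and τ_data = 16/1511.1 = 0.010588, so τ_n = 0.012948.
Rearranging for μ₀: μ₀ = (μ_n·τ_n − τ_data·x̄)/τ₀ = (348.7935·0.012948 − 0.010588·331.9) / 0.002360 = 1.002021/0.002360 ≈ 424.6.

μ₀ = 424.6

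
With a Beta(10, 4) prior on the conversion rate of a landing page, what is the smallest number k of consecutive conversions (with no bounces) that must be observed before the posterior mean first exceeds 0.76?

k = 3

After k conversions and 0 bounces the posterior is Beta(10+k, 4), with mean (10+k)/(10+4+k).
Set (10+k)/(14+k) > 0.76 and solve: k > (0.76·14 − 10)/(1 − 0.76) = 2.667.
The smallest integer exceeding 2.667 is 3, and checking k=3: (13)/(17) = 0.7647 > 0.76.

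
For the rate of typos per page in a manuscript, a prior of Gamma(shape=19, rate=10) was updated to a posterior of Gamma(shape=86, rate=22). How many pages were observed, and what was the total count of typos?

n = 12 pages with total 67 typos

A Gamma(α, β) prior (rate parametrization) on a Poisson rate with n observations summing to S gives posterior Gamma(α+S, β+n).
Matching: Σxᵢ = 86 − 19 = 67 and n = 22 − 10 = 12.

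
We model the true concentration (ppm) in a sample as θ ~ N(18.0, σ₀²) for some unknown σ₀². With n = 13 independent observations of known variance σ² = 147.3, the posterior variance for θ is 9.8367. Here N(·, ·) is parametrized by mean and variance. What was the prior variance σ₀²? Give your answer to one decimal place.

σ₀² = 74.6

For the Normal–Normal model with known σ², precisions add: τ_n = τ₀ + n/σ².
So 1/σ₀² = 1/9.8367 − 13/147.3 = 0.101660 − 0.088255 = 0.013405.
Hence σ₀² = 1/0.013405 ≈ 74.6.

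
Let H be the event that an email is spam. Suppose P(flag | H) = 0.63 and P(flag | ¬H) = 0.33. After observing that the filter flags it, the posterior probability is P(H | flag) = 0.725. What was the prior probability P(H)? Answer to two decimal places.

In odds form, posterior odds = prior odds × likelihood ratio, so prior odds = posterior odds ÷ LR.
Posterior odds = 0.725/(1−0.725) = 2.6364. LR = 0.63/0.33 = 1.9091.
Prior odds = 2.6364/1.9091 = 1.3810, so P(H) = 1.3810/(1+1.3810) ≈ 0.58.

P(H) = 0.58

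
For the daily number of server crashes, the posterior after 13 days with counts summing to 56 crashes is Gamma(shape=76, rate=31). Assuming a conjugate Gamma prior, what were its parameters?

Gamma(shape=20, rate=18)

Gamma–Poisson conjugacy: posterior shape = α + Σxᵢ, posterior rate = β + n.
So α = 76 − 56 = 20 and β = 31 − 13 = 18.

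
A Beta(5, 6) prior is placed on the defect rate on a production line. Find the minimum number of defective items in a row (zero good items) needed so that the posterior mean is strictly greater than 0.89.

After k defective items and 0 good items the posterior is Beta(5+k, 6), with mean (5+k)/(5+6+k).
Set (5+k)/(11+k) > 0.89 and solve: k > (0.89·11 − 5)/(1 − 0.89) = 43.545.
The smallest integer exceeding 43.545 is 44.

k = 44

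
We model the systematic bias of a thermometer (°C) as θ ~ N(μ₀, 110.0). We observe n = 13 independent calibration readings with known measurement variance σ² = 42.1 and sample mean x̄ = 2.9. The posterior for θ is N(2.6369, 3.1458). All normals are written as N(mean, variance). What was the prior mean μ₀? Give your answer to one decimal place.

μ₀ = -6.3

With known observation variance, the Normal–Normal posterior has precision τ_n = τ₀ + n/σ² and mean μ_n = (τ₀μ₀ + (n/σ²)x̄)/τ_n.
Here τ₀ = 1/110.0 = 0.009091 and τ_data = 13/42.1 = 0.308789, so τ_n = 0.317880.
Rearranging for μ₀: μ₀ = (μ_n·τ_n − τ_data·x̄)/τ₀ = (2.6369·0.317880 − 0.308789·2.9) / 0.009091 = -0.057270/0.009091 ≈ -6.3.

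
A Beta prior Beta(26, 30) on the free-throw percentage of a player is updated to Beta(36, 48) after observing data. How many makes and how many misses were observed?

Beta is conjugate to the binomial likelihood: posterior = Beta(α+s, β+f).
So s = 36 − 26 = 10 and f = 48 − 30 = 18.

10 makes and 18 misses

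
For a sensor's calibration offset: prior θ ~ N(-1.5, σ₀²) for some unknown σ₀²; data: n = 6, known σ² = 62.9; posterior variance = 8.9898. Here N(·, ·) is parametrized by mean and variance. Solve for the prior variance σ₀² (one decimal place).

Posterior precision equals prior precision plus data precision: 1/σ_n² = 1/σ₀² + n/σ².
So 1/σ₀² = 1/8.9898 − 6/62.9 = 0.111237 − 0.095390 = 0.015847.
Hence σ₀² = 1/0.015847 ≈ 63.1.

σ₀² = 63.1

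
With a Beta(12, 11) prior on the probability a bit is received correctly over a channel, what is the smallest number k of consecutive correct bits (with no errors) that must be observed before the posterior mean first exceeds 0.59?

k = 4

After k correct bits and 0 errors the posterior is Beta(12+k, 11), with mean (12+k)/(12+11+k).
Set (12+k)/(23+k) > 0.59 and solve: k > (0.59·23 − 12)/(1 − 0.59) = 3.829.
The smallest integer exceeding 3.829 is 4, and checking k=4: (16)/(27) = 0.5926 > 0.59.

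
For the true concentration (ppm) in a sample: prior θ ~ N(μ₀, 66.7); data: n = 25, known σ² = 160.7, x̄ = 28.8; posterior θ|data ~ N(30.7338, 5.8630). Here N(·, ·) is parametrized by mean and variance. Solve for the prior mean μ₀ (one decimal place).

μ₀ = 50.8

With known observation variance, the Normal–Normal posterior has precision τ_n = τ₀ + n/σ² and mean μ_n = (τ₀μ₀ + (n/σ²)x̄)/τ_n.
Here τ₀ = 1/66.7 = 0.014993 and τ_data = 25/160.7 = 0.155569, so τ_n = 0.170562.
Rearranging for μ₀: μ₀ = (μ_n·τ_n − τ_data·x̄)/τ₀ = (30.7338·0.170562 − 0.155569·28.8) / 0.014993 = 0.761631/0.014993 ≈ 50.8.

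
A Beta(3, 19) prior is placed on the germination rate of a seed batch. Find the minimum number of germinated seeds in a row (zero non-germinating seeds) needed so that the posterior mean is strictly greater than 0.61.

k = 27

After k germinated seeds and 0 non-germinating seeds the posterior is Beta(3+k, 19), with mean (3+k)/(3+19+k).
Set (3+k)/(22+k) > 0.61 and solve: k > (0.61·22 − 3)/(1 − 0.61) = 26.718.
The smallest integer exceeding 26.718 is 27, and checking k=27: (30)/(49) = 0.6122 > 0.61.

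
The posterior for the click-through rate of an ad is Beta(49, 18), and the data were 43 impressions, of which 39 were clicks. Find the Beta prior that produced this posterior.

Beta(10, 14)

A Beta(α, β) prior with s successes and f failures in binomial data gives a Beta(α+s, β+f) posterior.
So α = 49 − 39 = 10 and β = 18 − 4 = 14.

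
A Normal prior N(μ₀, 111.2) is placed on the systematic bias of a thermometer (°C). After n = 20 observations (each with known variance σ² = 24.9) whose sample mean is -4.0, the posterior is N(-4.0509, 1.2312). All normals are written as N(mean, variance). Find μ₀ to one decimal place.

μ₀ = -8.6

With known observation variance, the Normal–Normal posterior has precision τ_n = τ₀ + n/σ² and mean μ_n = (τ₀μ₀ + (n/σ²)x̄)/τ_n.
Here τ₀ = 1/111.2 = 0.008993 and τ_data = 20/24.9 = 0.803213, so τ_n = 0.812206.
Rearranging for μ₀: μ₀ = (μ_n·τ_n − τ_data·x̄)/τ₀ = (-4.0509·0.812206 − 0.803213·-4.0) / 0.008993 = -0.077313/0.008993 ≈ -8.6.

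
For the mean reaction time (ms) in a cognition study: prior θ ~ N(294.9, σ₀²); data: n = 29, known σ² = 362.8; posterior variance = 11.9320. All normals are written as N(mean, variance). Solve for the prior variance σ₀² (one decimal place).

σ₀² = 258.1

For the Normal–Normal model with known σ², precisions add: τ_n = τ₀ + n/σ².
So 1/σ₀² = 1/11.9320 − 29/362.8 = 0.083808 − 0.079934 = 0.003874.
Hence σ₀² = 1/0.003874 ≈ 258.1.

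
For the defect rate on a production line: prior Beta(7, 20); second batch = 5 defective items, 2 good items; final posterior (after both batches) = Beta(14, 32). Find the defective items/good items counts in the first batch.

2 defective items and 10 good items

Sequential conjugate updates are equivalent to a single update on the pooled data, so total successes = posterior α − prior α and total failures = posterior β − prior β.
Total across both batches: 14−7=7 defective items, 32−20=12 good items.
Subtract the second batch: 7−5=2 defective items and 12−2=10 good items.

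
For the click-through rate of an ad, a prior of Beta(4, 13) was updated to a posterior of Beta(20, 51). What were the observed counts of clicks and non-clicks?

16 clicks and 38 non-clicks

Beta is conjugate to the binomial likelihood: posterior = Beta(α+s, β+f).
Match parameters: s=20−4=16, f=51−13=38.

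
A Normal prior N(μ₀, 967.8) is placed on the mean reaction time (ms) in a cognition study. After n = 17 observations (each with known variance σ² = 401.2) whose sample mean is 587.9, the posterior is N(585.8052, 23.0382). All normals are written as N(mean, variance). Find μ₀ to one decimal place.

The posterior mean is a precision-weighted average: μ_n = (τ₀μ₀ + τ_data·x̄)/(τ₀+τ_data), with τ₀=1/σ₀² and τ_data=n/σ².
Here τ₀ = 1/967.8 = 0.001033 and τ_data = 17/401.2 = 0.042373, so τ_n = 0.043406.
Rearranging for μ₀: μ₀ = (μ_n·τ_n − τ_data·x̄)/τ₀ = (585.8052·0.043406 − 0.042373·587.9) / 0.001033 = 0.516374/0.001033 ≈ 499.9.

μ₀ = 499.9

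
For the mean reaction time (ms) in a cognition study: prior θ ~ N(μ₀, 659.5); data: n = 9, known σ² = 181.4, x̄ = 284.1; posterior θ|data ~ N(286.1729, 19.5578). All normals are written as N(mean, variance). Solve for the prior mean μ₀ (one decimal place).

μ₀ = 354.0

The posterior mean is a precision-weighted average: μ_n = (τ₀μ₀ + τ_data·x̄)/(τ₀+τ_data), with τ₀=1/σ₀² and τ_data=n/σ².
Here τ₀ = 1/659.5 = 0.001516 and τ_data = 9/181.4 = 0.049614, so τ_n = 0.051130.
Rearranging for μ₀: μ₀ = (μ_n·τ_n − τ_data·x̄)/τ₀ = (286.1729·0.051130 − 0.049614·284.1) / 0.001516 = 0.536683/0.001516 ≈ 354.0.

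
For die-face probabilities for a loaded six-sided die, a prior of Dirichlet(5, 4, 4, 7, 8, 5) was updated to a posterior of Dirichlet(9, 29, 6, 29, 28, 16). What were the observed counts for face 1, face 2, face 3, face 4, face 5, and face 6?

counts (4, 25, 2, 22, 20, 11)

For a Dirichlet(α) prior with multinomial counts c, the posterior is Dirichlet(α + c) componentwise.
Counts are posterior − prior componentwise: 9−5=4, 29−4=25, 6−4=2, 29−7=22, 28−8=20, 16−5=11.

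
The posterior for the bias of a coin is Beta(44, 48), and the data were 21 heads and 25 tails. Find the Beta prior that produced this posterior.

Beta(23, 23)

Under Beta–binomial conjugacy the posterior parameters are (a+s, b+f).
Subtract the data counts: 44−21=23, 48−25=23.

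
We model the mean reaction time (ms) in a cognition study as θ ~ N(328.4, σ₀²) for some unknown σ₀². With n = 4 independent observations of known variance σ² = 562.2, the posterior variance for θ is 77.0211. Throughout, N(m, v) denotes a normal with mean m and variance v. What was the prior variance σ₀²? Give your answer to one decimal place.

σ₀² = 170.4

Posterior precision equals prior precision plus data precision: 1/σ_n² = 1/σ₀² + n/σ².
So 1/σ₀² = 1/77.0211 − 4/562.2 = 0.012983 − 0.007115 = 0.005868.
Hence σ₀² = 1/0.005868 ≈ 170.4.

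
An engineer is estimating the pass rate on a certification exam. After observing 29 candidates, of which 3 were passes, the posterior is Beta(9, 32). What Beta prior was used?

A Beta(α, β) prior with s successes and f failures in binomial data gives a Beta(α+s, β+f) posterior.
So α = 9 − 3 = 6 and β = 32 − 26 = 6.

Beta(6, 6)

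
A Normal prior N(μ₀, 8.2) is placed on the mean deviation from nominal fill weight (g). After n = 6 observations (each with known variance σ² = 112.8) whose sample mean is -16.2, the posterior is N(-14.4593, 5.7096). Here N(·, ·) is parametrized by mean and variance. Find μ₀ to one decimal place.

μ₀ = -13.7

With known observation variance, the Normal–Normal posterior has precision τ_n = τ₀ + n/σ² and mean μ_n = (τ₀μ₀ + (n/σ²)x̄)/τ_n.
Here τ₀ = 1/8.2 = 0.121951 and τ_data = 6/112.8 = 0.053191, so τ_n = 0.175142.
Rearranging for μ₀: μ₀ = (μ_n·τ_n − τ_data·x̄)/τ₀ = (-14.4593·0.175142 − 0.053191·-16.2) / 0.121951 = -1.670737/0.121951 ≈ -13.7.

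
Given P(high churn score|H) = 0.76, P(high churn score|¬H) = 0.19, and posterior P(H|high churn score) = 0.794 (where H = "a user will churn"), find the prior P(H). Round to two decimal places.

Bayes' rule in odds form gives O(H|E) = O(H)·[P(E|H)/P(E|¬H)], hence O(H) = O(H|E)/LR.
Posterior odds = 0.794/(1−0.794) = 3.8544. LR = 0.76/0.19 = 4.0000.
Prior odds = 3.8544/4.0000 = 0.9636, so P(H) = 0.9636/(1+0.9636) ≈ 0.49.

P(H) = 0.49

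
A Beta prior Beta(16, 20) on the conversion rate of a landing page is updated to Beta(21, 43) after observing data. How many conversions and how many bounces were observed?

5 conversions and 23 bounces

Under Beta–binomial conjugacy the posterior parameters are (a+s, b+f).
So s = 21 − 16 = 5 and f = 43 − 20 = 23.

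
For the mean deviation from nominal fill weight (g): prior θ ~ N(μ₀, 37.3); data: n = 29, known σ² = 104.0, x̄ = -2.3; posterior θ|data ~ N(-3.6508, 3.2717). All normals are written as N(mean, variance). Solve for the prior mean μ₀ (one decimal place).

The posterior mean is a precision-weighted average: μ_n = (τ₀μ₀ + τ_data·x̄)/(τ₀+τ_data), with τ₀=1/σ₀² and τ_data=n/σ².
Here τ₀ = 1/37.3 = 0.026810 and τ_data = 29/104.0 = 0.278846, so τ_n = 0.305656.
Rearranging for μ₀: μ₀ = (μ_n·τ_n − τ_data·x̄)/τ₀ = (-3.6508·0.305656 − 0.278846·-2.3) / 0.026810 = -0.474543/0.026810 ≈ -17.7.

μ₀ = -17.7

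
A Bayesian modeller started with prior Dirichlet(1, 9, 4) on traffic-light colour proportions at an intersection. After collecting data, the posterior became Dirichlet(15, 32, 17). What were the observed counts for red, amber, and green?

For a Dirichlet(α) prior with multinomial counts c, the posterior is Dirichlet(α + c) componentwise.
Counts are posterior − prior componentwise: 15−1=14, 32−9=23, 17−4=13.

counts (14, 23, 13)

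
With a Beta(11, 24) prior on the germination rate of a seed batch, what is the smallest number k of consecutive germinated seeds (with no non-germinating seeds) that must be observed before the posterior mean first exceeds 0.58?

After k germinated seeds and 0 non-germinating seeds the posterior is Beta(11+k, 24), with mean (11+k)/(11+24+k).
Set (11+k)/(35+k) > 0.58 and solve: k > (0.58·35 − 11)/(1 − 0.58) = 22.143.
The smallest integer exceeding 22.143 is 23, and checking k=23: (34)/(58) = 0.5862 > 0.58.

k = 23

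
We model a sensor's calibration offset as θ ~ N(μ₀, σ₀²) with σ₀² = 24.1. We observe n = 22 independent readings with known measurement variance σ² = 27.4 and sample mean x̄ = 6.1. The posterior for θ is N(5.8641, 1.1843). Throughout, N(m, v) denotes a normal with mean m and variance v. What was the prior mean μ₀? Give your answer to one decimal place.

μ₀ = 1.3

The posterior mean is a precision-weighted average: μ_n = (τ₀μ₀ + τ_data·x̄)/(τ₀+τ_data), with τ₀=1/σ₀² and τ_data=n/σ².
Here τ₀ = 1/24.1 = 0.041494 and τ_data = 22/27.4 = 0.802920, so τ_n = 0.844414.
Rearranging for μ₀: μ₀ = (μ_n·τ_n − τ_data·x̄)/τ₀ = (5.8641·0.844414 − 0.802920·6.1) / 0.041494 = 0.053916/0.041494 ≈ 1.3.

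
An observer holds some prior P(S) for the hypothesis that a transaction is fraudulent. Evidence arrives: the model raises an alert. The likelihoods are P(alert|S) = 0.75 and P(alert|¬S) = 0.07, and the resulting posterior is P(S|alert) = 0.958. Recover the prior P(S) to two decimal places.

Bayes' rule in odds form gives O(S|E) = O(S)·[P(E|S)/P(E|¬S)], hence O(S) = O(S|E)/LR.
Posterior odds = 0.958/(1−0.958) = 22.8095. LR = 0.75/0.07 = 10.7143.
Prior odds = 22.8095/10.7143 = 2.1289, so P(S) = 2.1289/(1+2.1289) ≈ 0.68.

P(S) = 0.68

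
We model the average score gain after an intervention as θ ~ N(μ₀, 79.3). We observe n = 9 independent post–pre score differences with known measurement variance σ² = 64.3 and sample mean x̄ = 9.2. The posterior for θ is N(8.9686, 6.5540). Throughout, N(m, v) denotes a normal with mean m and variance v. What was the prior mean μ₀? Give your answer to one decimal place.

The posterior mean is a precision-weighted average: μ_n = (τ₀μ₀ + τ_data·x̄)/(τ₀+τ_data), with τ₀=1/σ₀² and τ_data=n/σ².
Here τ₀ = 1/79.3 = 0.012610 and τ_data = 9/64.3 = 0.139969, so τ_n = 0.152579.
Rearranging for μ₀: μ₀ = (μ_n·τ_n − τ_data·x̄)/τ₀ = (8.9686·0.152579 − 0.139969·9.2) / 0.012610 = 0.080705/0.012610 ≈ 6.4.

μ₀ = 6.4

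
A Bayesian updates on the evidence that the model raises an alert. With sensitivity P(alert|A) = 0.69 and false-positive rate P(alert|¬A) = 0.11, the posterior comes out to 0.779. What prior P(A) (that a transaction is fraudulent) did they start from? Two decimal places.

Bayes' rule in odds form gives O(A|E) = O(A)·[P(E|A)/P(E|¬A)], hence O(A) = O(A|E)/LR.
Posterior odds = 0.779/(1−0.779) = 3.5249. LR = 0.69/0.11 = 6.2727.
Prior odds = 3.5249/6.2727 = 0.5619, so P(A) = 0.5619/(1+0.5619) ≈ 0.36.

P(A) = 0.36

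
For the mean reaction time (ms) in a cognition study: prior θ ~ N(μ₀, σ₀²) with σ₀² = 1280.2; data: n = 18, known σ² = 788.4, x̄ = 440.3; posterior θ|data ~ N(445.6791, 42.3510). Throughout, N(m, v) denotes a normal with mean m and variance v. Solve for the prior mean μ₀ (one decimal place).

The posterior mean is a precision-weighted average: μ_n = (τ₀μ₀ + τ_data·x̄)/(τ₀+τ_data), with τ₀=1/σ₀² and τ_data=n/σ².
Here τ₀ = 1/1280.2 = 0.000781 and τ_data = 18/788.4 = 0.022831, so τ_n = 0.023612.
Rearranging for μ₀: μ₀ = (μ_n·τ_n − τ_data·x̄)/τ₀ = (445.6791·0.023612 − 0.022831·440.3) / 0.000781 = 0.470886/0.000781 ≈ 602.9.

μ₀ = 602.9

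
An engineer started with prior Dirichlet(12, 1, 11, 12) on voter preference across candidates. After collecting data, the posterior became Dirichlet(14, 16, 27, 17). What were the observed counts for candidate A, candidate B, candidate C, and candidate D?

counts (2, 15, 16, 5)

For a Dirichlet(α) prior with multinomial counts c, the posterior is Dirichlet(α + c) componentwise.
Counts are posterior − prior componentwise: 14−12=2, 16−1=15, 27−11=16, 17−12=5.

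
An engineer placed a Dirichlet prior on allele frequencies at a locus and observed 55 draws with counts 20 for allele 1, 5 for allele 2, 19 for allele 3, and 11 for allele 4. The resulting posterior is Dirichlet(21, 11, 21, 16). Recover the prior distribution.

Dirichlet(1, 6, 2, 5)

For a Dirichlet(α) prior with multinomial counts c, the posterior is Dirichlet(α + c) componentwise.
Subtract each count from the matching posterior parameter: 21−20=1, 11−5=6, 21−19=2, 16−11=5.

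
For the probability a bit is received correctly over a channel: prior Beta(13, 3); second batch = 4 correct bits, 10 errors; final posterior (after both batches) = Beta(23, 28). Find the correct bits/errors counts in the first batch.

Because Beta–binomial updating is additive in the counts, the combined data contributed (α_post−α_prior, β_post−β_prior) successes and failures.
Total across both batches: 23−13=10 correct bits, 28−3=25 errors.
Subtract the second batch: 10−4=6 correct bits and 25−10=15 errors.

6 correct bits and 15 errors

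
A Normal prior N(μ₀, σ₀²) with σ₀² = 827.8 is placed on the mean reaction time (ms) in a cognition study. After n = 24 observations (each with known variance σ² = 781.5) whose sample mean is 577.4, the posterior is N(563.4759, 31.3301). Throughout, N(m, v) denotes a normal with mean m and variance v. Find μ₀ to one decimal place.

The posterior mean is a precision-weighted average: μ_n = (τ₀μ₀ + τ_data·x̄)/(τ₀+τ_data), with τ₀=1/σ₀² and τ_data=n/σ².
Here τ₀ = 1/827.8 = 0.001208 and τ_data = 24/781.5 = 0.030710, so τ_n = 0.031918.
Rearranging for μ₀: μ₀ = (μ_n·τ_n − τ_data·x̄)/τ₀ = (563.4759·0.031918 − 0.030710·577.4) / 0.001208 = 0.253070/0.001208 ≈ 209.5.

μ₀ = 209.5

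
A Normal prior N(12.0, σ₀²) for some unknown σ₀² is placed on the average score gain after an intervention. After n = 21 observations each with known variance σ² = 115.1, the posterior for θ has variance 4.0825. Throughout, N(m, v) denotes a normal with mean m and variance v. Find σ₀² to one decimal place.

σ₀² = 16.0

Posterior precision equals prior precision plus data precision: 1/σ_n² = 1/σ₀² + n/σ².
So 1/σ₀² = 1/4.0825 − 21/115.1 = 0.244948 − 0.182450 = 0.062498.
Hence σ₀² = 1/0.062498 ≈ 16.0.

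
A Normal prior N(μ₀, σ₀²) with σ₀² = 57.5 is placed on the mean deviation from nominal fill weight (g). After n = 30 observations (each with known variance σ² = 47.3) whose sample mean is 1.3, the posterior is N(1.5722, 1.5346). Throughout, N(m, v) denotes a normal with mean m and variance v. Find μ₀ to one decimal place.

μ₀ = 11.5

With known observation variance, the Normal–Normal posterior has precision τ_n = τ₀ + n/σ² and mean μ_n = (τ₀μ₀ + (n/σ²)x̄)/τ_n.
Here τ₀ = 1/57.5 = 0.017391 and τ_data = 30/47.3 = 0.634249, so τ_n = 0.651640.
Rearranging for μ₀: μ₀ = (μ_n·τ_n − τ_data·x̄)/τ₀ = (1.5722·0.651640 − 0.634249·1.3) / 0.017391 = 0.199985/0.017391 ≈ 11.5.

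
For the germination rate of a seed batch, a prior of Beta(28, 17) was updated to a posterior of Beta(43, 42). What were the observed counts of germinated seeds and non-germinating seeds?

A Beta(α, β) prior with s successes and f failures in binomial data gives a Beta(α+s, β+f) posterior.
So s = 43 − 28 = 15 and f = 42 − 17 = 25.

15 germinated seeds and 25 non-germinating seeds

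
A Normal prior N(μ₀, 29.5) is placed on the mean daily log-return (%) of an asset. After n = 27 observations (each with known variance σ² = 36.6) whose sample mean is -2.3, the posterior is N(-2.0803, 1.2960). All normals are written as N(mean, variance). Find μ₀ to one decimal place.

μ₀ = 2.7

The posterior mean is a precision-weighted average: μ_n = (τ₀μ₀ + τ_data·x̄)/(τ₀+τ_data), with τ₀=1/σ₀² and τ_data=n/σ².
Here τ₀ = 1/29.5 = 0.033898 and τ_data = 27/36.6 = 0.737705, so τ_n = 0.771603.
Rearranging for μ₀: μ₀ = (μ_n·τ_n − τ_data·x̄)/τ₀ = (-2.0803·0.771603 − 0.737705·-2.3) / 0.033898 = 0.091556/0.033898 ≈ 2.7.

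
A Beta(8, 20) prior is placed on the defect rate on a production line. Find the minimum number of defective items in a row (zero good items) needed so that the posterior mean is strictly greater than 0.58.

k = 20

After k defective items and 0 good items the posterior is Beta(8+k, 20), with mean (8+k)/(8+20+k).
Set (8+k)/(28+k) > 0.58 and solve: k > (0.58·28 − 8)/(1 − 0.58) = 19.619.
The smallest integer exceeding 19.619 is 20, and checking k=20: (28)/(48) = 0.5833 > 0.58.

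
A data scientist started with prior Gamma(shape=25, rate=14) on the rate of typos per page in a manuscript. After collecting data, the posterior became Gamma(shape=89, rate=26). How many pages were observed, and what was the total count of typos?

n = 12 pages with total 64 typos

Gamma–Poisson conjugacy: posterior shape = α + Σxᵢ, posterior rate = β + n.
Matching: Σxᵢ = 89 − 25 = 64 and n = 26 − 14 = 12.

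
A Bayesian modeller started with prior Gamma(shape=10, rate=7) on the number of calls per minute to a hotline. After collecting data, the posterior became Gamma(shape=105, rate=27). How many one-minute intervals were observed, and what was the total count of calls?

n = 20 one-minute intervals with total 95 calls

Gamma–Poisson conjugacy: posterior shape = α + Σxᵢ, posterior rate = β + n.
Matching: Σxᵢ = 105 − 10 = 95 and n = 27 − 7 = 20.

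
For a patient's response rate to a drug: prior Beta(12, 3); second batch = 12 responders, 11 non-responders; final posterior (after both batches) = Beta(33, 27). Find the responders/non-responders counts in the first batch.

Because Beta–binomial updating is additive in the counts, the combined data contributed (α_post−α_prior, β_post−β_prior) successes and failures.
Total across both batches: 33−12=21 responders, 27−3=24 non-responders.
Subtract the second batch: 21−12=9 responders and 24−11=13 non-responders.

9 responders and 13 non-responders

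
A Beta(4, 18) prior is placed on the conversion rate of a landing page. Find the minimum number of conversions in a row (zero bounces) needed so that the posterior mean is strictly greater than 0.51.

k = 15

After k conversions and 0 bounces the posterior is Beta(4+k, 18), with mean (4+k)/(4+18+k).
Set (4+k)/(22+k) > 0.51 and solve: k > (0.51·22 − 4)/(1 − 0.51) = 14.735.
The smallest integer exceeding 14.735 is 15.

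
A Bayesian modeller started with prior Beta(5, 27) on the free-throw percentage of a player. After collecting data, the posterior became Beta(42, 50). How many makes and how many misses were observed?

A Beta(a, b) prior with s successes and f failures in binomial data gives a Beta(a+s, b+f) posterior.
So s = 42 − 5 = 37 and f = 50 − 27 = 23.

37 makes and 23 misses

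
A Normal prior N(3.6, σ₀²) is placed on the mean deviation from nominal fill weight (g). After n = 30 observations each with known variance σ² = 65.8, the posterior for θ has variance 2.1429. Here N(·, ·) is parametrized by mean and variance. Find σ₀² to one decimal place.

σ₀² = 93.2

Posterior precision equals prior precision plus data precision: 1/σ_n² = 1/σ₀² + n/σ².
So 1/σ₀² = 1/2.1429 − 30/65.8 = 0.466657 − 0.455927 = 0.010730.
Hence σ₀² = 1/0.010730 ≈ 93.2.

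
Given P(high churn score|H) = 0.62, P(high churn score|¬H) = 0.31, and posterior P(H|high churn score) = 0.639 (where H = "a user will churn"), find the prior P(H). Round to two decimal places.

In odds form, posterior odds = prior odds × likelihood ratio, so prior odds = posterior odds ÷ LR.
Posterior odds = 0.639/(1−0.639) = 1.7701. LR = 0.62/0.31 = 2.0000.
Prior odds = 1.7701/2.0000 = 0.8851, so P(H) = 0.8851/(1+0.8851) ≈ 0.47.

P(H) = 0.47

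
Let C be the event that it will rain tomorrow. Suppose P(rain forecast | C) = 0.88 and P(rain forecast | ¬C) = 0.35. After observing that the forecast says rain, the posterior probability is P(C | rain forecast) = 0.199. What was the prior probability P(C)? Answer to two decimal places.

Bayes' rule in odds form gives O(C|E) = O(C)·[P(E|C)/P(E|¬C)], hence O(C) = O(C|E)/LR.
Posterior odds = 0.199/(1−0.199) = 0.2484. LR = 0.88/0.35 = 2.5143.
Prior odds = 0.2484/2.5143 = 0.0988, so P(C) = 0.0988/(1+0.0988) ≈ 0.09.

P(C) = 0.09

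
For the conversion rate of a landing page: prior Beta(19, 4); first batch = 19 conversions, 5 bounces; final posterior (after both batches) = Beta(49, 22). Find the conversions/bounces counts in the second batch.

Because Beta–binomial updating is additive in the counts, the combined data contributed (α_post−α_prior, β_post−β_prior) successes and failures.
Total across both batches: 49−19=30 conversions, 22−4=18 bounces.
Subtract the first batch: 30−19=11 conversions and 18−5=13 bounces.

11 conversions and 13 bounces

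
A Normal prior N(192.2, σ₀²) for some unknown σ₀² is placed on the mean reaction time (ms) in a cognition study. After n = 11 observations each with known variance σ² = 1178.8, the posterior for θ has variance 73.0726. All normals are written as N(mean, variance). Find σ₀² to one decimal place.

Posterior precision equals prior precision plus data precision: 1/σ_n² = 1/σ₀² + n/σ².
So 1/σ₀² = 1/73.0726 − 11/1178.8 = 0.013685 − 0.009332 = 0.004353.
Hence σ₀² = 1/0.004353 ≈ 229.7.

σ₀² = 229.7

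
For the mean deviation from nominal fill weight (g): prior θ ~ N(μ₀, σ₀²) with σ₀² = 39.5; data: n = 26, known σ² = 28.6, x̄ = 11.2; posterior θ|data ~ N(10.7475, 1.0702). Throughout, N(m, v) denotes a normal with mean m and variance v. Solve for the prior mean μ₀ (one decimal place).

With known observation variance, the Normal–Normal posterior has precision τ_n = τ₀ + n/σ² and mean μ_n = (τ₀μ₀ + (n/σ²)x̄)/τ_n.
Here τ₀ = 1/39.5 = 0.025316 and τ_data = 26/28.6 = 0.909091, so τ_n = 0.934407.
Rearranging for μ₀: μ₀ = (μ_n·τ_n − τ_data·x̄)/τ₀ = (10.7475·0.934407 − 0.909091·11.2) / 0.025316 = -0.139280/0.025316 ≈ -5.5.

μ₀ = -5.5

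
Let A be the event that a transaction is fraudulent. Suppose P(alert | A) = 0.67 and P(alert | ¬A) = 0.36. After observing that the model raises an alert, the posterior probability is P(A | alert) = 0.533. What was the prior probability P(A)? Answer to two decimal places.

Bayes' rule in odds form gives O(A|E) = O(A)·[P(E|A)/P(E|¬A)], hence O(A) = O(A|E)/LR.
Posterior odds = 0.533/(1−0.533) = 1.1413. LR = 0.67/0.36 = 1.8611.
Prior odds = 1.1413/1.8611 = 0.6132, so P(A) = 0.6132/(1+0.6132) ≈ 0.38.

P(A) = 0.38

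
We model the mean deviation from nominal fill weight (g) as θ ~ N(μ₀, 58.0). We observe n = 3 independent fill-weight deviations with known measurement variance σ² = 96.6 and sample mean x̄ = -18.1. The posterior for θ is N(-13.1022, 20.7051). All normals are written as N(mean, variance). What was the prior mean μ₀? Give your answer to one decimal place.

The posterior mean is a precision-weighted average: μ_n = (τ₀μ₀ + τ_data·x̄)/(τ₀+τ_data), with τ₀=1/σ₀² and τ_data=n/σ².
Here τ₀ = 1/58.0 = 0.017241 and τ_data = 3/96.6 = 0.031056, so τ_n = 0.048297.
Rearranging for μ₀: μ₀ = (μ_n·τ_n − τ_data·x̄)/τ₀ = (-13.1022·0.048297 − 0.031056·-18.1) / 0.017241 = -0.070683/0.017241 ≈ -4.1.

μ₀ = -4.1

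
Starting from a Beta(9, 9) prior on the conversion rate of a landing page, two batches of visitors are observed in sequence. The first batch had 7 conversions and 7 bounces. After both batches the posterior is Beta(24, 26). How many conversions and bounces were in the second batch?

Because Beta–binomial updating is additive in the counts, the combined data contributed (α_post−α_prior, β_post−β_prior) successes and failures.
Total across both batches: 24−9=15 conversions, 26−9=17 bounces.
Subtract the first batch: 15−7=8 conversions and 17−7=10 bounces.

8 conversions and 10 bounces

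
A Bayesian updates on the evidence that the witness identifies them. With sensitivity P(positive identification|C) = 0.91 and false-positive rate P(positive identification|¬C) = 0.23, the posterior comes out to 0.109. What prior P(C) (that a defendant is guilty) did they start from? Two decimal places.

Bayes' rule in odds form gives O(C|E) = O(C)·[P(E|C)/P(E|¬C)], hence O(C) = O(C|E)/LR.
Posterior odds = 0.109/(1−0.109) = 0.1223. LR = 0.91/0.23 = 3.9565.
Prior odds = 0.1223/3.9565 = 0.0309, so P(C) = 0.0309/(1+0.0309) ≈ 0.03.

P(C) = 0.03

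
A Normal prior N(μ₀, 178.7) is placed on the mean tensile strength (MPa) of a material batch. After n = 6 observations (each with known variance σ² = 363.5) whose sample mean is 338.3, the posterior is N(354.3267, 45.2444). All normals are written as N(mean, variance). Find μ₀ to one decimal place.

With known observation variance, the Normal–Normal posterior has precision τ_n = τ₀ + n/σ² and mean μ_n = (τ₀μ₀ + (n/σ²)x̄)/τ_n.
Here τ₀ = 1/178.7 = 0.005596 and τ_data = 6/363.5 = 0.016506, so τ_n = 0.022102.
Rearranging for μ₀: μ₀ = (μ_n·τ_n − τ_data·x̄)/τ₀ = (354.3267·0.022102 − 0.016506·338.3) / 0.005596 = 2.247349/0.005596 ≈ 401.6.

μ₀ = 401.6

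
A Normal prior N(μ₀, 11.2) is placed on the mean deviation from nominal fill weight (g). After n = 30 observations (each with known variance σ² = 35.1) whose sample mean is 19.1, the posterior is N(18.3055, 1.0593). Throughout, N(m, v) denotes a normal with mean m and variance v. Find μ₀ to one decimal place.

μ₀ = 10.7

With known observation variance, the Normal–Normal posterior has precision τ_n = τ₀ + n/σ² and mean μ_n = (τ₀μ₀ + (n/σ²)x̄)/τ_n.
Here τ₀ = 1/11.2 = 0.089286 and τ_data = 30/35.1 = 0.854701, so τ_n = 0.943987.
Rearranging for μ₀: μ₀ = (μ_n·τ_n − τ_data·x̄)/τ₀ = (18.3055·0.943987 − 0.854701·19.1) / 0.089286 = 0.955365/0.089286 ≈ 10.7.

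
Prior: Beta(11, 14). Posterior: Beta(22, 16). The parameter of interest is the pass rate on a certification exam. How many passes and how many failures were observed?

11 passes and 2 failures

A Beta(a, b) prior with s successes and f failures in binomial data gives a Beta(a+s, b+f) posterior.
So s = 22 − 11 = 11 and f = 16 − 14 = 2.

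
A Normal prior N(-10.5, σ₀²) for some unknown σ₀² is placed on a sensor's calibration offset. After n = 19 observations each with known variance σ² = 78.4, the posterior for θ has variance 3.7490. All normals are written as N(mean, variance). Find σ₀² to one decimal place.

σ₀² = 41.0

For the Normal–Normal model with known σ², precisions add: τ_n = τ₀ + n/σ².
So 1/σ₀² = 1/3.7490 − 19/78.4 = 0.266738 − 0.242347 = 0.024391.
Hence σ₀² = 1/0.024391 ≈ 41.0.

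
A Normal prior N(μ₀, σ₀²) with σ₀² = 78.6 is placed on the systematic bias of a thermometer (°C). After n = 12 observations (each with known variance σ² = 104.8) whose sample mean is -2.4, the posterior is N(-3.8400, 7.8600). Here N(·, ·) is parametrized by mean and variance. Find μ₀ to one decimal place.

With known observation variance, the Normal–Normal posterior has precision τ_n = τ₀ + n/σ² and mean μ_n = (τ₀μ₀ + (n/σ²)x̄)/τ_n.
Here τ₀ = 1/78.6 = 0.012723 and τ_data = 12/104.8 = 0.114504, so τ_n = 0.127227.
Rearranging for μ₀: μ₀ = (μ_n·τ_n − τ_data·x̄)/τ₀ = (-3.8400·0.127227 − 0.114504·-2.4) / 0.012723 = -0.213742/0.012723 ≈ -16.8.

μ₀ = -16.8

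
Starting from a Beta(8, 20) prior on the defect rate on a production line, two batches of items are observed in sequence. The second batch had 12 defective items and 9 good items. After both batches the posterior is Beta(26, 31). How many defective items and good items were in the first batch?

Sequential conjugate updates are equivalent to a single update on the pooled data, so total successes = posterior α − prior α and total failures = posterior β − prior β.
Total across both batches: 26−8=18 defective items, 31−20=11 good items.
Subtract the second batch: 18−12=6 defective items and 11−9=2 good items.

6 defective items and 2 good items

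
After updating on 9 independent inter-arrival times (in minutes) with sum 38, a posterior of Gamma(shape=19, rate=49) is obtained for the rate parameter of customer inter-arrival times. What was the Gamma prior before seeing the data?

Gamma(shape=10, rate=11)

For an exponential likelihood with a Gamma(α, β) prior on the rate, n observations with total T give posterior Gamma(α+n, β+T).
So α = 19 − 9 = 10 and β = 49 − 38 = 11.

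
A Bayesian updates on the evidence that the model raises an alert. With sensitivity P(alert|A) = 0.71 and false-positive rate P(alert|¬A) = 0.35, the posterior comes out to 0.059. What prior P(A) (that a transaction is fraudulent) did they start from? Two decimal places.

P(A) = 0.03

In odds form, posterior odds = prior odds × likelihood ratio, so prior odds = posterior odds ÷ LR.
Posterior odds = 0.059/(1−0.059) = 0.0627. LR = 0.71/0.35 = 2.0286.
Prior odds = 0.0627/2.0286 = 0.0309, so P(A) = 0.0309/(1+0.0309) ≈ 0.03.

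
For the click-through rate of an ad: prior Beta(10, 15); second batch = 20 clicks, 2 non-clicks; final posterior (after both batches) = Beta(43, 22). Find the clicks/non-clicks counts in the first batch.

13 clicks and 5 non-clicks

Because Beta–binomial updating is additive in the counts, the combined data contributed (α_post−α_prior, β_post−β_prior) successes and failures.
Total across both batches: 43−10=33 clicks, 22−15=7 non-clicks.
Subtract the second batch: 33−20=13 clicks and 7−2=5 non-clicks.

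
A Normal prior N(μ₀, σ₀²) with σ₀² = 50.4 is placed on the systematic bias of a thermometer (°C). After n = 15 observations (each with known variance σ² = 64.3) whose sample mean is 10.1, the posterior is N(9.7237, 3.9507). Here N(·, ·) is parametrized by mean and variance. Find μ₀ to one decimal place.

With known observation variance, the Normal–Normal posterior has precision τ_n = τ₀ + n/σ² and mean μ_n = (τ₀μ₀ + (n/σ²)x̄)/τ_n.
Here τ₀ = 1/50.4 = 0.019841 and τ_data = 15/64.3 = 0.233281, so τ_n = 0.253122.
Rearranging for μ₀: μ₀ = (μ_n·τ_n − τ_data·x̄)/τ₀ = (9.7237·0.253122 − 0.233281·10.1) / 0.019841 = 0.105144/0.019841 ≈ 5.3.

μ₀ = 5.3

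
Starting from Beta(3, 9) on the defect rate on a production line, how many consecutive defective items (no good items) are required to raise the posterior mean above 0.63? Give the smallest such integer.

k = 13

After k defective items and 0 good items the posterior is Beta(3+k, 9), with mean (3+k)/(3+9+k).
Set (3+k)/(12+k) > 0.63 and solve: k > (0.63·12 − 3)/(1 − 0.63) = 12.324.
The smallest integer exceeding 12.324 is 13, and checking k=13: (16)/(25) = 0.6400 > 0.63.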